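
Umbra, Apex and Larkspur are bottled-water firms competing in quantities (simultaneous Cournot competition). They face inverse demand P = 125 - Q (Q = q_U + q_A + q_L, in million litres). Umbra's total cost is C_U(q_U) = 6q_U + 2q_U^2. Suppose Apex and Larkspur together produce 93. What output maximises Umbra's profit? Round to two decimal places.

With rivals' combined output fixed at 93, Umbra's profit is π_U = (125 - 93 - q_U)q_U - (6q_U + 2q_U²) = (32 - q_U)q_U - (6q_U + 2q_U²).
∂π_U/∂q_U = 26 - 6q_U = 0, so q_U = 13/3.

4.33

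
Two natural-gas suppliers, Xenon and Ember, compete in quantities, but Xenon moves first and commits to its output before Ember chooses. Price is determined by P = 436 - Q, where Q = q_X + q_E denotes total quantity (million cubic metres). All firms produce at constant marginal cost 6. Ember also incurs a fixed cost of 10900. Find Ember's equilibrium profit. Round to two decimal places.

The follower Ember best-responds to any q_X: π_E = (436 - Q)q_E - 6q_E.
∂π_E/∂q_E = 430 - q_X - 2q_E = 0 gives the reaction function q_E = (430 - q_X)/2.
The leader anticipates this reaction. Substituting into P = 436 - Q gives P = 221 - (1/2)q_X, so π_X = (221 - (1/2)q_X)q_X - 6q_X.
Maximising: ∂π_X/∂q_X = 215 - q_X = 0, giving q_X = 215.
Then q_E = (430 - 215)/2 = 215/2.
Price P = 436 - 645/2 = 227/2.
Ember's profit: (227/2 - 6)·(215/2) - 10900 = 656.2500.

656.25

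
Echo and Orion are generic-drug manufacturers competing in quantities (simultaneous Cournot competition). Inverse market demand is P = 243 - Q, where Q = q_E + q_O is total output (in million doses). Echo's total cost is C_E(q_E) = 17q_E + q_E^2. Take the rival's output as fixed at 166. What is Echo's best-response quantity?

With the rival's output fixed at 166, Echo's profit is π_E = (243 - 166 - q_E)q_E - (17q_E + q_E²) = (77 - q_E)q_E - (17q_E + q_E²).
∂π_E/∂q_E = 60 - 4q_E = 0, so q_E = 15.

15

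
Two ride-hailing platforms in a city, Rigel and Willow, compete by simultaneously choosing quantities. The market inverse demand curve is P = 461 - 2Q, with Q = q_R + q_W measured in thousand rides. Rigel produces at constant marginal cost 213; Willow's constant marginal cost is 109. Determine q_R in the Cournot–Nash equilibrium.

Rigel's profit: π_R = (461 - 2Q)q_R - (213q_R). Setting ∂π_R/∂q_R = 0: 248 - 4q_R - 2(q_W) = 0.
Willow's first-order condition: 352 - 4q_W - 2(q_R) = 0.
Best responses: q_R = (248 - 2q_W)/4, q_W = (352 - 2q_R)/4.
Substituting one into the other gives q_R = 24 and q_W = 76.

24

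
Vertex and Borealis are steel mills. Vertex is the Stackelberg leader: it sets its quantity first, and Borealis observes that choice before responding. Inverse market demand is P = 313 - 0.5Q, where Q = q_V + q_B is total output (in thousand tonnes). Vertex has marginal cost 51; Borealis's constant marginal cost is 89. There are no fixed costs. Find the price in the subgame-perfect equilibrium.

126

The follower Borealis best-responds to any q_V: π_B = (313 - 0.5Q)q_B - 89q_B.
Setting the follower's marginal profit to zero, 224 - (1/2)q_V - q_B = 0, i.e. q_B = (224 - (1/2)q_V).
Vertex substitutes q_B(q_V) into its own profit: π_V = q_V(313 - (1/2)q_V - (224 - (1/2)q_V)/2) - 51q_V = (201 - (1/4)q_V)q_V - 51q_V.
The leader's first-order condition 150 - (1/2)q_V = 0 yields q_V = 300.
Then q_B = (224 - (1/2)·300) = 74.
Total output Q = 374, so price P = 313 - (1/2)·374 = 126.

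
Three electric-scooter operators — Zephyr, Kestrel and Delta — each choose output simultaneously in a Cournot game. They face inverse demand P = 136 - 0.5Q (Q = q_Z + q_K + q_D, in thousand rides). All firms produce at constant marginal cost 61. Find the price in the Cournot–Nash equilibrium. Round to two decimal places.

A representative firm's profit is π_i = q_i(136 - 0.5Q) - 61q_i.
Setting ∂π_i/∂q_i = 0 with rivals' quantities fixed: 75 - q_i - (1/2)·Σ_{j≠i} q_j = 0.
By symmetry each firm produces the same amount; substituting Σ_{j≠i} q_j = 2q_i yields q_i = 75/2.
Total output Q = 225/2, so price P = 136 - (1/2)·(225/2) = 319/4.

79.75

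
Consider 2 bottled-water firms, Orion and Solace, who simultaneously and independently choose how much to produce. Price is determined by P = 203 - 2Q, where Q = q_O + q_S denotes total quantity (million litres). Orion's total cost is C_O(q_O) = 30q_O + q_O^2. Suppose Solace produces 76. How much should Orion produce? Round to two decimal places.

3.50

With the rival's output fixed at 76, Orion's profit is π_O = (203 - 2·76 - 2q_O)q_O - (30q_O + q_O²) = (51 - 2q_O)q_O - (30q_O + q_O²).
∂π_O/∂q_O = 21 - 6q_O = 0, so q_O = 7/2.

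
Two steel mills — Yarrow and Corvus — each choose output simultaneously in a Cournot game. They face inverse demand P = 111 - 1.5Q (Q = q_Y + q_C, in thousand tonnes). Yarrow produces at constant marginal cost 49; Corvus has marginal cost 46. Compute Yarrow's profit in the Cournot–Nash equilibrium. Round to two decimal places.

257.85

Yarrow's profit: π_Y = (111 - 1.5Q)q_Y - (49q_Y). Setting ∂π_Y/∂q_Y = 0: 62 - 3q_Y - (3/2)(q_C) = 0.
Corvus's first-order condition: 65 - 3q_C - (3/2)(q_Y) = 0.
Rearranging gives the reaction functions q_Y = (62 - (3/2)q_C)/3 and q_C = (65 - (3/2)q_Y)/3.
Solving the pair: q_Y = 118/9, q_C = 136/9.
Price P = 111 - (3/2)·(254/9) = 206/3.
Yarrow's profit: (206/3 - 49)·(118/9) = 257.8519.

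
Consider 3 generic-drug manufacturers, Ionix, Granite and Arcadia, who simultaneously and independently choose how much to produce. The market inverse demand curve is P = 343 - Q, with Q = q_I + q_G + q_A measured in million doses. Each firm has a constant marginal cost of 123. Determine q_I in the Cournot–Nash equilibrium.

A representative firm's profit is π_i = q_i(343 - Q) - 123q_i.
Setting ∂π_i/∂q_i = 0 with rivals' quantities fixed: 220 - 2q_i - Σ_{j≠i} q_j = 0.
By symmetry each firm produces the same amount; substituting Σ_{j≠i} q_j = 2q_i yields q_i = 220/4 = 55.

55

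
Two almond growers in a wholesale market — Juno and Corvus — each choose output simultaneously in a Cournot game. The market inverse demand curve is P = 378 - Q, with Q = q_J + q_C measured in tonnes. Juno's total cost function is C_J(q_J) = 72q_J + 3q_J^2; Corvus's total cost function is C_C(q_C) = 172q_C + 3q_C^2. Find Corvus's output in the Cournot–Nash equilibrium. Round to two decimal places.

21.30

Juno's profit: π_J = (378 - Q)q_J - (72q_J + 3q_J²). Setting ∂π_J/∂q_J = 0: 306 - 8q_J - (q_C) = 0.
Corvus's profit: π_C = (378 - Q)q_C - (172q_C + 3q_C²). Setting ∂π_C/∂q_C = 0: 206 - 8q_C - (q_J) = 0.
So q_J = (306 - q_C)/8 and q_C = (206 - q_J)/8.
Solving the pair: q_J = 35.5873, q_C = 1342/63.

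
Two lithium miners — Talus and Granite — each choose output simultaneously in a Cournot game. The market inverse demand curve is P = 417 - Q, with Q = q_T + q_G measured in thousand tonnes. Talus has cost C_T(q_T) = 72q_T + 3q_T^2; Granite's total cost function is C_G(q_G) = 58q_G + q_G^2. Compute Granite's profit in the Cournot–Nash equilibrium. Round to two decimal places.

Talus's profit: π_T = (417 - Q)q_T - (72q_T + 3q_T²). Setting ∂π_T/∂q_T = 0: 345 - 8q_T - (q_G) = 0.
Granite's profit: π_G = (417 - Q)q_G - (58q_G + q_G²). Setting ∂π_G/∂q_G = 0: 359 - 4q_G - (q_T) = 0.
Best responses: q_T = (345 - q_G)/8, q_G = (359 - q_T)/4.
Substituting one into the other gives q_T = 1021/31 and q_G = 81.5161.
Price P = 417 - 114.4516 = 302.5484.
Granite's profit: 302.5484·81.5161 - 58·81.5161 - 81.5161² = 13289.7586.

13289.76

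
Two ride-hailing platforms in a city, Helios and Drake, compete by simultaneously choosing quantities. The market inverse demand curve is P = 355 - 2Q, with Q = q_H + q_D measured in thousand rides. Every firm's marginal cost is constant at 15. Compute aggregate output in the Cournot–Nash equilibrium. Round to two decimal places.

113.33

Each firm earns π_i = (355 - 2Q)q_i - 15q_i.
First-order condition (treating rivals' output as given): 340 - 4q_i - 2q_j = 0.
With identical firms every q_j equals q_i, so q_j = q_i and 340 = 6q_i, giving q_i = 170/3.
Total output Q = 170/3 + 170/3 = 340/3.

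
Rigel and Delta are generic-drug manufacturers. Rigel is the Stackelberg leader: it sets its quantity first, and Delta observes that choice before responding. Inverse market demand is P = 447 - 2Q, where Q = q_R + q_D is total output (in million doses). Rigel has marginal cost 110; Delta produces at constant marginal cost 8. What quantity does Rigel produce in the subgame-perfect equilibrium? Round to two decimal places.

58.75

Solve by backward induction. Given q_R, the follower Delta maximises π_D = (447 - 2q_R - 2q_D)q_D - 8q_D.
Follower FOC: 439 - 2q_R - 4q_D = 0, so q_D(q_R) = (439 - 2q_R)/4.
Rigel substitutes q_D(q_R) into its own profit: π_R = q_R(447 - 2q_R - (439 - 2q_R)/2) - 110q_R = (455/2 - q_R)q_R - 110q_R.
Maximising: ∂π_R/∂q_R = 235/2 - 2q_R = 0, giving q_R = 235/4.
Then q_D = (439 - 2·(235/4))/4 = 643/8.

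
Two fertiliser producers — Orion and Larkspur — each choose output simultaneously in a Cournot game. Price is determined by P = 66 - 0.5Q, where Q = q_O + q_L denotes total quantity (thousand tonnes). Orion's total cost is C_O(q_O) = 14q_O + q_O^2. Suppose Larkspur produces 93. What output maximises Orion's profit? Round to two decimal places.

With the rival's output fixed at 93, Orion's profit is π_O = (66 - (1/2)·93 - (1/2)q_O)q_O - (14q_O + q_O²) = (39/2 - (1/2)q_O)q_O - (14q_O + q_O²).
∂π_O/∂q_O = 11/2 - 3q_O = 0, so q_O = 11/6.

1.83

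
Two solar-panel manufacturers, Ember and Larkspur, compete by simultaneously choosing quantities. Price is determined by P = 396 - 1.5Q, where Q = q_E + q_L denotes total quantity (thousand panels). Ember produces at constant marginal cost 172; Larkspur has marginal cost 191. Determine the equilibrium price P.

Ember's profit: π_E = (396 - 1.5Q)q_E - (172q_E). Setting ∂π_E/∂q_E = 0: 224 - 3q_E - (3/2)(q_L) = 0.
Larkspur's first-order condition: 205 - 3q_L - (3/2)(q_E) = 0.
Rearranging gives the reaction functions q_E = (224 - (3/2)q_L)/3 and q_L = (205 - (3/2)q_E)/3.
Solving the pair: q_E = 54, q_L = 124/3.
Total output Q = 286/3, so price P = 396 - (3/2)·(286/3) = 253.

253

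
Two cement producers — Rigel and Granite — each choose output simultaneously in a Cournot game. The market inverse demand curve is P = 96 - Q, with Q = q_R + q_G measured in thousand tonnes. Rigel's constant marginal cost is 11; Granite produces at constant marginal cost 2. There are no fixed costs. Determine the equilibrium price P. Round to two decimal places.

Rigel's profit: π_R = (96 - Q)q_R - (11q_R). Setting ∂π_R/∂q_R = 0: 85 - 2q_R - (q_G) = 0.
Granite's profit: π_G = (96 - Q)q_G - (2q_G). Setting ∂π_G/∂q_G = 0: 94 - 2q_G - (q_R) = 0.
So q_R = (85 - q_G)/2 and q_G = (94 - q_R)/2.
Substituting one into the other gives q_R = 76/3 and q_G = 103/3.
Total output Q = 179/3, so price P = 96 - 179/3 = 109/3.

36.33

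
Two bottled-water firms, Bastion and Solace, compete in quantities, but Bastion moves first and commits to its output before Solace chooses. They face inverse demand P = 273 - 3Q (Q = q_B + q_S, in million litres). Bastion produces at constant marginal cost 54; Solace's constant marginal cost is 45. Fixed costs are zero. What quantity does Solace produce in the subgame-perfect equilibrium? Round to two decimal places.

The follower Solace best-responds to any q_B: π_S = (273 - 3Q)q_S - 45q_S.
Setting the follower's marginal profit to zero, 228 - 3q_B - 6q_S = 0, i.e. q_S = (228 - 3q_B)/6.
The leader anticipates this reaction. Substituting into P = 273 - 3Q gives P = 159 - (3/2)q_B, so π_B = (159 - (3/2)q_B)q_B - 54q_B.
Leader FOC: 105 - 3q_B = 0, so q_B = 35.
Then q_S = (228 - 3·35)/6 = 41/2.

20.50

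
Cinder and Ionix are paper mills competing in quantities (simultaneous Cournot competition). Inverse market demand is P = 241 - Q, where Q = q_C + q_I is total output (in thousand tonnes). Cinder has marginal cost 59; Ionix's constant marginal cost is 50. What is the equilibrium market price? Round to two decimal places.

116.67

Cinder's profit: π_C = (241 - Q)q_C - (59q_C). Setting ∂π_C/∂q_C = 0: 182 - 2q_C - (q_I) = 0.
Ionix's first-order condition: 191 - 2q_I - (q_C) = 0.
So q_C = (182 - q_I)/2 and q_I = (191 - q_C)/2.
Substituting one into the other gives q_C = 173/3 and q_I = 200/3.
Total output Q = 373/3, so price P = 241 - 373/3 = 350/3.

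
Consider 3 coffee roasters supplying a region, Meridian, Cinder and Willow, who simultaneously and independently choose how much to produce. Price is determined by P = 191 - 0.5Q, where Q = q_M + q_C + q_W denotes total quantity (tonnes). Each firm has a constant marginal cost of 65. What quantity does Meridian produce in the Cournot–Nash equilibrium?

63

A representative firm's profit is π_i = q_i(191 - 0.5Q) - 65q_i.
First-order condition (treating rivals' output as given): 126 - q_i - (1/2)·Σ_{j≠i} q_j = 0.
With identical firms every q_j equals q_i, so Σ_{j≠i} q_j = 2q_i and 126 = 2q_i, giving q_i = 63.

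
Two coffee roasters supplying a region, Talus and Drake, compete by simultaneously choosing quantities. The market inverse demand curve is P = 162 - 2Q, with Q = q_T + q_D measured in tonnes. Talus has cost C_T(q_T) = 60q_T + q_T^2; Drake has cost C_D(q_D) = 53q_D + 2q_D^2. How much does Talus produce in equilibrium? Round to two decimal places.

Talus's profit: π_T = (162 - 2Q)q_T - (60q_T + q_T²). Setting ∂π_T/∂q_T = 0: 102 - 6q_T - 2(q_D) = 0.
Drake's profit: π_D = (162 - 2Q)q_D - (53q_D + 2q_D²). Setting ∂π_D/∂q_D = 0: 109 - 8q_D - 2(q_T) = 0.
So q_T = (102 - 2q_D)/6 and q_D = (109 - 2q_T)/8.
Substituting one into the other gives q_T = 299/22 and q_D = 225/22.

13.59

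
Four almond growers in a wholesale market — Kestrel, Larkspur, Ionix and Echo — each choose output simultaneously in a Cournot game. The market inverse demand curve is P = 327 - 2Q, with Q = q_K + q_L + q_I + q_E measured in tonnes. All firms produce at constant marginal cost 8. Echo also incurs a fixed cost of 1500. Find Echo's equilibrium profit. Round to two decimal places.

Each firm earns π_i = (327 - 2Q)q_i - 8q_i.
First-order condition (treating rivals' output as given): 319 - 4q_i - 2·Σ_{j≠i} q_j = 0.
By symmetry each firm produces the same amount; substituting Σ_{j≠i} q_j = 3q_i yields q_i = 319/10.
Price P = 327 - 2·(638/5) = 359/5.
Echo's profit: (359/5 - 8)·(319/10) - 1500 = 535.2200.

535.22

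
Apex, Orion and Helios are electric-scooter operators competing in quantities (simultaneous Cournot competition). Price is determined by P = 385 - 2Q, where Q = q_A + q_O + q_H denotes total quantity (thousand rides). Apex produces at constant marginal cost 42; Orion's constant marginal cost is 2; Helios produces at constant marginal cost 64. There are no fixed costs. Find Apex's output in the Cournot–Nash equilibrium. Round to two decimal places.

Apex's profit: π_A = (385 - 2Q)q_A - (42q_A). Setting ∂π_A/∂q_A = 0: 343 - 4q_A - 2(q_O + q_H) = 0.
Orion's first-order condition: 383 - 4q_O - 2(q_A + q_H) = 0.
Helios's first-order condition: 321 - 4q_H - 2(q_A + q_O) = 0.
Adding the 3 conditions: 1047 − 4Q − 4Q = 0, i.e. Q = 1047/8.
Back-substituting: q_A = (343 − 1047/4)/2 = 325/8, q_O = (383 − 1047/4)/2 = 485/8, q_H = (321 − 1047/4)/2 = 237/8.

40.63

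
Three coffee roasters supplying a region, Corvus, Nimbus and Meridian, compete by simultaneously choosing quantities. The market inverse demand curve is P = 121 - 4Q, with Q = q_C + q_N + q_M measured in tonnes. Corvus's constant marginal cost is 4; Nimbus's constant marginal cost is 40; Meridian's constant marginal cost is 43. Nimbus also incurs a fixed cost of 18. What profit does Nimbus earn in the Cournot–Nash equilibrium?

18

Corvus's profit: π_C = (121 - 4Q)q_C - (4q_C). Setting ∂π_C/∂q_C = 0: 117 - 8q_C - 4(q_N + q_M) = 0.
Nimbus's first-order condition: 81 - 8q_N - 4(q_C + q_M) = 0.
Meridian's first-order condition: 78 - 8q_M - 4(q_C + q_N) = 0.
Adding the 3 conditions: 276 − 8Q − 8Q = 0, i.e. Q = 69/4.
Back-substituting: q_C = (117 − 69)/4 = 12, q_N = (81 − 69)/4 = 3, q_M = (78 − 69)/4 = 9/4.
Price P = 121 - 4·(69/4) = 52.
Nimbus's profit: (52 - 40)·3 - 18 = 18.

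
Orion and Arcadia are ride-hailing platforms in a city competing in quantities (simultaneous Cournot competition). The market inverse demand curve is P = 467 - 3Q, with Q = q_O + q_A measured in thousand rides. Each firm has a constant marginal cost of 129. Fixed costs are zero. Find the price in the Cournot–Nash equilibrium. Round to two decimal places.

241.67

A representative firm's profit is π_i = q_i(467 - 3Q) - 129q_i.
First-order condition (treating rivals' output as given): 338 - 6q_i - 3q_j = 0.
With identical firms every q_j equals q_i, so q_j = q_i and 338 = 9q_i, giving q_i = 338/9.
Total output Q = 676/9, so price P = 467 - 3·(676/9) = 725/3.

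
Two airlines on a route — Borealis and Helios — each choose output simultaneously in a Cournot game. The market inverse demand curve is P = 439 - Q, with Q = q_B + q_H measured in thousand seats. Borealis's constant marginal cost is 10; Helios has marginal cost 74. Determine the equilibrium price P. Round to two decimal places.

Borealis's profit: π_B = (439 - Q)q_B - (10q_B). Setting ∂π_B/∂q_B = 0: 429 - 2q_B - (q_H) = 0.
Helios's first-order condition: 365 - 2q_H - (q_B) = 0.
Rearranging gives the reaction functions q_B = (429 - q_H)/2 and q_H = (365 - q_B)/2.
Substituting one into the other gives q_B = 493/3 and q_H = 301/3.
Total output Q = 794/3, so price P = 439 - 794/3 = 523/3.

174.33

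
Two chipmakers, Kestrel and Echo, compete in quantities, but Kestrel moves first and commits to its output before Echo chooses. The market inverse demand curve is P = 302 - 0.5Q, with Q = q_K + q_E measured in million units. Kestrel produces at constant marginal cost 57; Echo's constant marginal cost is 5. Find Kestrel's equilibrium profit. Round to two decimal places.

Solve by backward induction. Given q_K, the follower Echo maximises π_E = (302 - (1/2)q_K - (1/2)q_E)q_E - 5q_E.
Follower FOC: 297 - (1/2)q_K - q_E = 0, so q_E(q_K) = (297 - (1/2)q_K).
The leader anticipates this reaction. Substituting into P = 302 - 0.5Q gives P = 307/2 - (1/4)q_K, so π_K = (307/2 - (1/4)q_K)q_K - 57q_K.
Maximising: ∂π_K/∂q_K = 193/2 - (1/2)q_K = 0, giving q_K = 193.
Then q_E = (297 - (1/2)·193) = 401/2.
Price P = 302 - (1/2)·(787/2) = 421/4.
Kestrel's profit: (421/4 - 57)·193 = 9312.2500.

9312.25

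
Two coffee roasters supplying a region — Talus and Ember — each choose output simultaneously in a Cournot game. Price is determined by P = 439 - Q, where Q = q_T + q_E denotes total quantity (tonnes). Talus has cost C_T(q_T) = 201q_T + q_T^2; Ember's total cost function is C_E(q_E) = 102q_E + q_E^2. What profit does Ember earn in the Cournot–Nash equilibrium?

10952

Talus's profit: π_T = (439 - Q)q_T - (201q_T + q_T²). Setting ∂π_T/∂q_T = 0: 238 - 4q_T - (q_E) = 0.
Ember's first-order condition: 337 - 4q_E - (q_T) = 0.
Best responses: q_T = (238 - q_E)/4, q_E = (337 - q_T)/4.
Substituting one into the other gives q_T = 41 and q_E = 74.
Price P = 439 - 115 = 324.
Ember's profit: 324·74 - 102·74 - 74² = 10952.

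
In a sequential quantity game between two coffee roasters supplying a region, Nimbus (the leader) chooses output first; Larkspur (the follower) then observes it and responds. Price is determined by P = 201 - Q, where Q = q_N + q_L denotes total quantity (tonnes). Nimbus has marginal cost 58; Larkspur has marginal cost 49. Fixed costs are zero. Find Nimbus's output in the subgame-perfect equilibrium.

67

The follower Larkspur best-responds to any q_N: π_L = (201 - Q)q_L - 49q_L.
Setting the follower's marginal profit to zero, 152 - q_N - 2q_L = 0, i.e. q_L = (152 - q_N)/2.
The leader anticipates this reaction. Substituting into P = 201 - Q gives P = 125 - (1/2)q_N, so π_N = (125 - (1/2)q_N)q_N - 58q_N.
The leader's first-order condition 67 - q_N = 0 yields q_N = 67.
Then q_L = (152 - 67)/2 = 85/2.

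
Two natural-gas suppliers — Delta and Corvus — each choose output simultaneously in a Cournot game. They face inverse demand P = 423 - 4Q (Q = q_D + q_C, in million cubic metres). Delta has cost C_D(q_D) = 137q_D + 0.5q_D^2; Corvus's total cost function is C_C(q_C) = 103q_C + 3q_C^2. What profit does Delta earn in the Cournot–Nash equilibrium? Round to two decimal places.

Delta's profit: π_D = (423 - 4Q)q_D - (137q_D + (1/2)q_D²). Setting ∂π_D/∂q_D = 0: 286 - 9q_D - 4(q_C) = 0.
Corvus's first-order condition: 320 - 14q_C - 4(q_D) = 0.
Rearranging gives the reaction functions q_D = (286 - 4q_C)/9 and q_C = (320 - 4q_D)/14.
Solving the pair: q_D = 1362/55, q_C = 868/55.
Price P = 423 - 4·(446/11) = 260.8182.
Delta's profit: 260.8182·(1362/55) - 137·(1362/55) - (1/2)(1362/55)² = 2759.5696.

2759.57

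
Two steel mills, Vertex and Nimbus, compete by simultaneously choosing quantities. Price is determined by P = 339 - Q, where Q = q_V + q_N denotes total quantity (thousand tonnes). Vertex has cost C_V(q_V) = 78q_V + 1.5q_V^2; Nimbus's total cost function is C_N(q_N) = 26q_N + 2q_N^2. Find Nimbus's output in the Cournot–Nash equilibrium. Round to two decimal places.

44.97

Vertex's profit: π_V = (339 - Q)q_V - (78q_V + (3/2)q_V²). Setting ∂π_V/∂q_V = 0: 261 - 5q_V - (q_N) = 0.
Nimbus's first-order condition: 313 - 6q_N - (q_V) = 0.
So q_V = (261 - q_N)/5 and q_N = (313 - q_V)/6.
Solving the pair: q_V = 1253/29, q_N = 1304/29.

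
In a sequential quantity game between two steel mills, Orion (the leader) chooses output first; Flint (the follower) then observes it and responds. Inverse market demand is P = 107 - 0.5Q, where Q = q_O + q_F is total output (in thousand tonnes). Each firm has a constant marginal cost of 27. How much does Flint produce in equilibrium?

The follower Flint best-responds to any q_O: π_F = (107 - 0.5Q)q_F - 27q_F.
Setting the follower's marginal profit to zero, 80 - (1/2)q_O - q_F = 0, i.e. q_F = (80 - (1/2)q_O).
The leader anticipates this reaction. Substituting into P = 107 - 0.5Q gives P = 67 - (1/4)q_O, so π_O = (67 - (1/4)q_O)q_O - 27q_O.
Maximising: ∂π_O/∂q_O = 40 - (1/2)q_O = 0, giving q_O = 80.
Then q_F = (80 - (1/2)·80) = 40.

40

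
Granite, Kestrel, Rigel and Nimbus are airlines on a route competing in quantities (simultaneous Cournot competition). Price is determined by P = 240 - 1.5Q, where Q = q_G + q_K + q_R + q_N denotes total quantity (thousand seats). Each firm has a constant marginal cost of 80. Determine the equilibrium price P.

A representative firm's profit is π_i = q_i(240 - 1.5Q) - 80q_i.
Setting ∂π_i/∂q_i = 0 with rivals' quantities fixed: 160 - 3q_i - (3/2)·Σ_{j≠i} q_j = 0.
With identical firms every q_j equals q_i, so Σ_{j≠i} q_j = 3q_i and 160 = (15/2)q_i, giving q_i = 64/3.
Total output Q = 256/3, so price P = 240 - (3/2)·(256/3) = 112.

112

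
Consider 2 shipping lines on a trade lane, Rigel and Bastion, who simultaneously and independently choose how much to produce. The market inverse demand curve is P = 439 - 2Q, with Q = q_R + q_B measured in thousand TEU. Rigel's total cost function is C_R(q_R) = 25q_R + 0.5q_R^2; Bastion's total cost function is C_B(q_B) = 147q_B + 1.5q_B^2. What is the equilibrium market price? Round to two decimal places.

248.94

Rigel's profit: π_R = (439 - 2Q)q_R - (25q_R + (1/2)q_R²). Setting ∂π_R/∂q_R = 0: 414 - 5q_R - 2(q_B) = 0.
Bastion's profit: π_B = (439 - 2Q)q_B - (147q_B + (3/2)q_B²). Setting ∂π_B/∂q_B = 0: 292 - 7q_B - 2(q_R) = 0.
Best responses: q_R = (414 - 2q_B)/5, q_B = (292 - 2q_R)/7.
Solving the pair: q_R = 74.6452, q_B = 632/31.
Total output Q = 95.0323, so price P = 439 - 2·95.0323 = 248.9355.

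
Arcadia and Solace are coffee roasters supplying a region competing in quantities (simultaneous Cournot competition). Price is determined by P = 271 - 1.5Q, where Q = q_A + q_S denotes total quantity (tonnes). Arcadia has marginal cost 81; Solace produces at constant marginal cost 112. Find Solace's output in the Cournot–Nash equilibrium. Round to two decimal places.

Arcadia's profit: π_A = (271 - 1.5Q)q_A - (81q_A). Setting ∂π_A/∂q_A = 0: 190 - 3q_A - (3/2)(q_S) = 0.
Solace's first-order condition: 159 - 3q_S - (3/2)(q_A) = 0.
Best responses: q_A = (190 - (3/2)q_S)/3, q_S = (159 - (3/2)q_A)/3.
Solving the pair: q_A = 442/9, q_S = 256/9.

28.44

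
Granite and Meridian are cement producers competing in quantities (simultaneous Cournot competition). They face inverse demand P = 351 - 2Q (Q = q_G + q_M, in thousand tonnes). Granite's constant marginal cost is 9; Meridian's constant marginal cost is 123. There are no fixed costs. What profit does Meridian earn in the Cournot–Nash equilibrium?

Granite's profit: π_G = (351 - 2Q)q_G - (9q_G). Setting ∂π_G/∂q_G = 0: 342 - 4q_G - 2(q_M) = 0.
Meridian's first-order condition: 228 - 4q_M - 2(q_G) = 0.
So q_G = (342 - 2q_M)/4 and q_M = (228 - 2q_G)/4.
Solving the pair: q_G = 76, q_M = 19.
Price P = 351 - 2·95 = 161.
Meridian's profit: (161 - 123)·19 = 722.

722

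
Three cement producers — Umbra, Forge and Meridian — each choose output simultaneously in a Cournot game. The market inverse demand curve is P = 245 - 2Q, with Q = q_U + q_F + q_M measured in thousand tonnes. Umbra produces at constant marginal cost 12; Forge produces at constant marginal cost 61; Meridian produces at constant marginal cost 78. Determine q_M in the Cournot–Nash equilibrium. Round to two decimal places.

Umbra's profit: π_U = (245 - 2Q)q_U - (12q_U). Setting ∂π_U/∂q_U = 0: 233 - 4q_U - 2(q_F + q_M) = 0.
Forge's first-order condition: 184 - 4q_F - 2(q_U + q_M) = 0.
Meridian's first-order condition: 167 - 4q_M - 2(q_U + q_F) = 0.
Adding the 3 conditions: 584 − 4Q − 4Q = 0, i.e. Q = 73.
Back-substituting: q_U = (233 − 146)/2 = 87/2, q_F = (184 − 146)/2 = 19, q_M = (167 − 146)/2 = 21/2.

10.50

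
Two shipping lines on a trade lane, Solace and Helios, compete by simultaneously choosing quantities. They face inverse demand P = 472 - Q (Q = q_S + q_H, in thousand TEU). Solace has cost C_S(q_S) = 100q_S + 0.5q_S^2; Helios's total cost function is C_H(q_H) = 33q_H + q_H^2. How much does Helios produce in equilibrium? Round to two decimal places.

Solace's profit: π_S = (472 - Q)q_S - (100q_S + (1/2)q_S²). Setting ∂π_S/∂q_S = 0: 372 - 3q_S - (q_H) = 0.
Helios's profit: π_H = (472 - Q)q_H - (33q_H + q_H²). Setting ∂π_H/∂q_H = 0: 439 - 4q_H - (q_S) = 0.
So q_S = (372 - q_H)/3 and q_H = (439 - q_S)/4.
Solving the pair: q_S = 1049/11, q_H = 945/11.

85.91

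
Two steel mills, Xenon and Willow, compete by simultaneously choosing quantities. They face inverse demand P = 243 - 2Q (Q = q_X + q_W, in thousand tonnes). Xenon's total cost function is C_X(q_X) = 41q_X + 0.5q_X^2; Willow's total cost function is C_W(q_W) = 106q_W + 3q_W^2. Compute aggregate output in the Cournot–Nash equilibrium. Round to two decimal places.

44.07

Xenon's profit: π_X = (243 - 2Q)q_X - (41q_X + (1/2)q_X²). Setting ∂π_X/∂q_X = 0: 202 - 5q_X - 2(q_W) = 0.
Willow's profit: π_W = (243 - 2Q)q_W - (106q_W + 3q_W²). Setting ∂π_W/∂q_W = 0: 137 - 10q_W - 2(q_X) = 0.
Best responses: q_X = (202 - 2q_W)/5, q_W = (137 - 2q_X)/10.
Substituting one into the other gives q_X = 873/23 and q_W = 281/46.
Total output Q = 873/23 + 281/46 = 44.0652.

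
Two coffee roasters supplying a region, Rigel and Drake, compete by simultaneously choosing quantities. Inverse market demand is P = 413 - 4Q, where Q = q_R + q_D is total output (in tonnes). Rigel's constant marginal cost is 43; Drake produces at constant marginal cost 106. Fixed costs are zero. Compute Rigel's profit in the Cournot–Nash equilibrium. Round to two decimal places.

Rigel's profit: π_R = (413 - 4Q)q_R - (43q_R). Setting ∂π_R/∂q_R = 0: 370 - 8q_R - 4(q_D) = 0.
Drake's first-order condition: 307 - 8q_D - 4(q_R) = 0.
Rearranging gives the reaction functions q_R = (370 - 4q_D)/8 and q_D = (307 - 4q_R)/8.
Solving the pair: q_R = 433/12, q_D = 61/3.
Price P = 413 - 4·(677/12) = 562/3.
Rigel's profit: (562/3 - 43)·(433/12) = 5208.0278.

5208.03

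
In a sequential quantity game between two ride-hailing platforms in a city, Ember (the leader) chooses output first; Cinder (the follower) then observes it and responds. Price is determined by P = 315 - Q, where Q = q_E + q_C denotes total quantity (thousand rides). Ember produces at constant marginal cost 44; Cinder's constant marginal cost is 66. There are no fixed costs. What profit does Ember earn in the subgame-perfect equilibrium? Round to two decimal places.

The follower Cinder best-responds to any q_E: π_C = (315 - Q)q_C - 66q_C.
Follower FOC: 249 - q_E - 2q_C = 0, so q_C(q_E) = (249 - q_E)/2.
Ember substitutes q_C(q_E) into its own profit: π_E = q_E(315 - q_E - (249 - q_E)/2) - 44q_E = (381/2 - (1/2)q_E)q_E - 44q_E.
Leader FOC: 293/2 - q_E = 0, so q_E = 293/2.
Then q_C = (249 - 293/2)/2 = 205/4.
Price P = 315 - 791/4 = 469/4.
Ember's profit: (469/4 - 44)·(293/2) = 10731.1250.

10731.13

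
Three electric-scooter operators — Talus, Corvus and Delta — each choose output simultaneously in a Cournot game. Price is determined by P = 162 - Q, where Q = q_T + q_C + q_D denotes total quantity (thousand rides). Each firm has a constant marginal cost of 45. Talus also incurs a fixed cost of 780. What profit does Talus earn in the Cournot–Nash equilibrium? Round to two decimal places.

75.56

Each firm earns π_i = (162 - Q)q_i - 45q_i.
First-order condition (treating rivals' output as given): 117 - 2q_i - Σ_{j≠i} q_j = 0.
With identical firms every q_j equals q_i, so Σ_{j≠i} q_j = 2q_i and 117 = 4q_i, giving q_i = 117/4.
Price P = 162 - 351/4 = 297/4.
Talus's profit: (297/4 - 45)·(117/4) - 780 = 1209/16.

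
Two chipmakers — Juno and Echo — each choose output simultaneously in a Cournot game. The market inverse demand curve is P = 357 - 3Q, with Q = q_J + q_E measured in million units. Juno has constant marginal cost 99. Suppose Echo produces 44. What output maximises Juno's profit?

21

With the rival's output fixed at 44, Juno's profit is π_J = (357 - 3·44 - 3q_J)q_J - (99q_J) = (225 - 3q_J)q_J - (99q_J).
∂π_J/∂q_J = 126 - 6q_J = 0, so q_J = 21.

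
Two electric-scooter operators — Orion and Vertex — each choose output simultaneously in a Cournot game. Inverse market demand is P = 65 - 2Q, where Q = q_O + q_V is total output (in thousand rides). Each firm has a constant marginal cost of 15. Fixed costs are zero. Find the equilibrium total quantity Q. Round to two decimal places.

A representative firm's profit is π_i = q_i(65 - 2Q) - 15q_i.
First-order condition (treating rivals' output as given): 50 - 4q_i - 2q_j = 0.
With identical firms every q_j equals q_i, so q_j = q_i and 50 = 6q_i, giving q_i = 25/3.
Total output Q = 25/3 + 25/3 = 50/3.

16.67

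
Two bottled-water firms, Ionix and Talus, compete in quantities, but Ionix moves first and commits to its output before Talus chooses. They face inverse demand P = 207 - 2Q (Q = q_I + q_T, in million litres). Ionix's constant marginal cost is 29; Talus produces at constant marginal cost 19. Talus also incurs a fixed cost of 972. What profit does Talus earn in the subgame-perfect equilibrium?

380

The follower Talus best-responds to any q_I: π_T = (207 - 2Q)q_T - 19q_T.
∂π_T/∂q_T = 188 - 2q_I - 4q_T = 0 gives the reaction function q_T = (188 - 2q_I)/4.
The leader anticipates this reaction. Substituting into P = 207 - 2Q gives P = 113 - q_I, so π_I = (113 - q_I)q_I - 29q_I.
Leader FOC: 84 - 2q_I = 0, so q_I = 42.
Then q_T = (188 - 2·42)/4 = 26.
Price P = 207 - 2·68 = 71.
Talus's profit: (71 - 19)·26 - 972 = 380.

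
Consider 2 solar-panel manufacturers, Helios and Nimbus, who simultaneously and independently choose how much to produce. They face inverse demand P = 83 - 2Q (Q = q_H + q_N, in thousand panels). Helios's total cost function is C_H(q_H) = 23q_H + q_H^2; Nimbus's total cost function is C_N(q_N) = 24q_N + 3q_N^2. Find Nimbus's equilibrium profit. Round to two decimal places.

Helios's profit: π_H = (83 - 2Q)q_H - (23q_H + q_H²). Setting ∂π_H/∂q_H = 0: 60 - 6q_H - 2(q_N) = 0.
Nimbus's first-order condition: 59 - 10q_N - 2(q_H) = 0.
Rearranging gives the reaction functions q_H = (60 - 2q_N)/6 and q_N = (59 - 2q_H)/10.
Substituting one into the other gives q_H = 241/28 and q_N = 117/28.
Price P = 83 - 2·(179/14) = 402/7.
Nimbus's profit: (402/7)·(117/28) - 24·(117/28) - 3(117/28)² = 87.3023.

87.30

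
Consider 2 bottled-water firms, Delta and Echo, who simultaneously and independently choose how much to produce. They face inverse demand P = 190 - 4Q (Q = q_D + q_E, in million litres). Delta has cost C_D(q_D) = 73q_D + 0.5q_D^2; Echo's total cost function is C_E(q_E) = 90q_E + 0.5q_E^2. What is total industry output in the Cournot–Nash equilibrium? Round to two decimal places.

Delta's profit: π_D = (190 - 4Q)q_D - (73q_D + (1/2)q_D²). Setting ∂π_D/∂q_D = 0: 117 - 9q_D - 4(q_E) = 0.
Echo's first-order condition: 100 - 9q_E - 4(q_D) = 0.
Rearranging gives the reaction functions q_D = (117 - 4q_E)/9 and q_E = (100 - 4q_D)/9.
Substituting one into the other gives q_D = 653/65 and q_E = 432/65.
Total output Q = 653/65 + 432/65 = 217/13.

16.69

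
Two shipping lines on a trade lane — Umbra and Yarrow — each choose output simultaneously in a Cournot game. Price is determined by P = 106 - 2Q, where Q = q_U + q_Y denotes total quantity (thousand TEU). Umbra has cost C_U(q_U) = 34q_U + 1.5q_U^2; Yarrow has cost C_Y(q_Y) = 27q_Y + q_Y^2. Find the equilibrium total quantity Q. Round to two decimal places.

17.97

Umbra's profit: π_U = (106 - 2Q)q_U - (34q_U + (3/2)q_U²). Setting ∂π_U/∂q_U = 0: 72 - 7q_U - 2(q_Y) = 0.
Yarrow's first-order condition: 79 - 6q_Y - 2(q_U) = 0.
So q_U = (72 - 2q_Y)/7 and q_Y = (79 - 2q_U)/6.
Solving the pair: q_U = 137/19, q_Y = 409/38.
Total output Q = 137/19 + 409/38 = 683/38.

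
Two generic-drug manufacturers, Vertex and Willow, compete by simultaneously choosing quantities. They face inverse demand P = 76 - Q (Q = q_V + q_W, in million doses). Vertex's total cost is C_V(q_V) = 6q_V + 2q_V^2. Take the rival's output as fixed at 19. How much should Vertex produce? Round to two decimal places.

8.50

With the rival's output fixed at 19, Vertex's profit is π_V = (76 - 19 - q_V)q_V - (6q_V + 2q_V²) = (57 - q_V)q_V - (6q_V + 2q_V²).
∂π_V/∂q_V = 51 - 6q_V = 0, so q_V = 17/2.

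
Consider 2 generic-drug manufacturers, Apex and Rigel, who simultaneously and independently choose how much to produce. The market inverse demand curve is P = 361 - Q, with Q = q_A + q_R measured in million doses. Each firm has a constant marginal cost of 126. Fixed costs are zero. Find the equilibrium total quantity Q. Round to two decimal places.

Each firm earns π_i = (361 - Q)q_i - 126q_i.
Setting ∂π_i/∂q_i = 0 with rivals' quantities fixed: 235 - 2q_i - q_j = 0.
By symmetry each firm produces the same amount; substituting q_j = q_i yields q_i = 235/3.
Total output Q = 235/3 + 235/3 = 470/3.

156.67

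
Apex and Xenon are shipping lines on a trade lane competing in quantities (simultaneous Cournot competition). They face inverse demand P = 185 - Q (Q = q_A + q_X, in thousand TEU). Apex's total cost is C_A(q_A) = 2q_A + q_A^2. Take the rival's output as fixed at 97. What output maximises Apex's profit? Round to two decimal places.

21.50

With the rival's output fixed at 97, Apex's profit is π_A = (185 - 97 - q_A)q_A - (2q_A + q_A²) = (88 - q_A)q_A - (2q_A + q_A²).
∂π_A/∂q_A = 86 - 4q_A = 0, so q_A = 43/2.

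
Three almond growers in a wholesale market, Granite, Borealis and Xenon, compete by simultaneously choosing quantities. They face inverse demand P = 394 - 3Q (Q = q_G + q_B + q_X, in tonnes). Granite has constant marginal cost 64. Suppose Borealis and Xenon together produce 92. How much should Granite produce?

9

With rivals' combined output fixed at 92, Granite's profit is π_G = (394 - 3·92 - 3q_G)q_G - (64q_G) = (118 - 3q_G)q_G - (64q_G).
∂π_G/∂q_G = 54 - 6q_G = 0, so q_G = 9.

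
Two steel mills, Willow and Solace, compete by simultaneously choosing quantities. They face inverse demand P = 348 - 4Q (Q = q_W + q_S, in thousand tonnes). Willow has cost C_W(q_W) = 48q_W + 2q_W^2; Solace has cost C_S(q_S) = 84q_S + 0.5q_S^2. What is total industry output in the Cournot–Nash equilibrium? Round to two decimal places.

Willow's profit: π_W = (348 - 4Q)q_W - (48q_W + 2q_W²). Setting ∂π_W/∂q_W = 0: 300 - 12q_W - 4(q_S) = 0.
Solace's profit: π_S = (348 - 4Q)q_S - (84q_S + (1/2)q_S²). Setting ∂π_S/∂q_S = 0: 264 - 9q_S - 4(q_W) = 0.
Rearranging gives the reaction functions q_W = (300 - 4q_S)/12 and q_S = (264 - 4q_W)/9.
Solving the pair: q_W = 411/23, q_S = 492/23.
Total output Q = 411/23 + 492/23 = 903/23.

39.26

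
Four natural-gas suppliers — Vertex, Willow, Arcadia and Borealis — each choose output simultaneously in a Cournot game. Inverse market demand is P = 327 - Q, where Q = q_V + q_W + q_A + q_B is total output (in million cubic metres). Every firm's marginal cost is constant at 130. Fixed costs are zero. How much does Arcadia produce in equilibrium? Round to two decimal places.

Each firm earns π_i = (327 - Q)q_i - 130q_i.
Setting ∂π_i/∂q_i = 0 with rivals' quantities fixed: 197 - 2q_i - Σ_{j≠i} q_j = 0.
By symmetry each firm produces the same amount; substituting Σ_{j≠i} q_j = 3q_i yields q_i = 197/5.

39.40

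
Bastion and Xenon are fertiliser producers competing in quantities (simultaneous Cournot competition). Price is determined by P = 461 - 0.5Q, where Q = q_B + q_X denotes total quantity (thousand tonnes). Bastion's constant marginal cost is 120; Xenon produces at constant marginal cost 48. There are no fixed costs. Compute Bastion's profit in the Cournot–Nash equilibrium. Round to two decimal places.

16080.22

Bastion's profit: π_B = (461 - 0.5Q)q_B - (120q_B). Setting ∂π_B/∂q_B = 0: 341 - q_B - (1/2)(q_X) = 0.
Xenon's profit: π_X = (461 - 0.5Q)q_X - (48q_X). Setting ∂π_X/∂q_X = 0: 413 - q_X - (1/2)(q_B) = 0.
Rearranging gives the reaction functions q_B = (341 - (1/2)q_X) and q_X = (413 - (1/2)q_B).
Solving the pair: q_B = 538/3, q_X = 970/3.
Price P = 461 - (1/2)·(1508/3) = 629/3.
Bastion's profit: (629/3 - 120)·(538/3) = 16080.2222.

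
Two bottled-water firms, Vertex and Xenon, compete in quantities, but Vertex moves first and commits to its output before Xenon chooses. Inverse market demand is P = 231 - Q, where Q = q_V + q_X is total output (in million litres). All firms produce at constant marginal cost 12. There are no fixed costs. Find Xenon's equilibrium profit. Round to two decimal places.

2997.56

Solve by backward induction. Given q_V, the follower Xenon maximises π_X = (231 - q_V - q_X)q_X - 12q_X.
∂π_X/∂q_X = 219 - q_V - 2q_X = 0 gives the reaction function q_X = (219 - q_V)/2.
Vertex substitutes q_X(q_V) into its own profit: π_V = q_V(231 - q_V - (219 - q_V)/2) - 12q_V = (243/2 - (1/2)q_V)q_V - 12q_V.
Leader FOC: 219/2 - q_V = 0, so q_V = 219/2.
Then q_X = (219 - 219/2)/2 = 219/4.
Price P = 231 - 657/4 = 267/4.
Xenon's profit: (267/4 - 12)·(219/4) = 2997.5625.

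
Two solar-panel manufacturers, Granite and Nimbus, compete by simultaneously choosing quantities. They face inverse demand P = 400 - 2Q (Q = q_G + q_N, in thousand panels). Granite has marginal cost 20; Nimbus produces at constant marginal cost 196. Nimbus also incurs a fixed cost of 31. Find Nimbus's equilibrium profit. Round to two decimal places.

Granite's profit: π_G = (400 - 2Q)q_G - (20q_G). Setting ∂π_G/∂q_G = 0: 380 - 4q_G - 2(q_N) = 0.
Nimbus's first-order condition: 204 - 4q_N - 2(q_G) = 0.
So q_G = (380 - 2q_N)/4 and q_N = (204 - 2q_G)/4.
Substituting one into the other gives q_G = 278/3 and q_N = 14/3.
Price P = 400 - 2·(292/3) = 616/3.
Nimbus's profit: (616/3 - 196)·(14/3) - 31 = 113/9.

12.56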